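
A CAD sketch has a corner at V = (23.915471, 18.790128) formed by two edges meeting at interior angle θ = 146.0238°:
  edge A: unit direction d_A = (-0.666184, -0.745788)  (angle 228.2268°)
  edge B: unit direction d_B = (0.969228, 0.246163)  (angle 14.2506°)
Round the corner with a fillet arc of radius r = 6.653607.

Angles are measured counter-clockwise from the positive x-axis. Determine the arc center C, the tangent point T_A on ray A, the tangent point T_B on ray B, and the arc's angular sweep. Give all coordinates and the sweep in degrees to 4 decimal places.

bisector direction at 301.2387° = (0.518605,-0.855014)
center distance |VC| = r/sin(θ/2) = 6.653607/sin(73.0119°) = 6.957180
C = V + |VC|·bis = (27.5235,12.8416)
T_A = V + ((C−V)·d_A)·d_A = V + 2.0327·d_A = (22.5613,17.2742)
T_B = V + ((C−V)·d_B)·d_B = V + 2.0327·d_B = (25.8856,19.2905)
sweep = 180° − θ = 33.9762°

center=(27.5235,12.8416) T_A=(22.5613,17.2742) T_B=(25.8856,19.2905) sweep=33.9762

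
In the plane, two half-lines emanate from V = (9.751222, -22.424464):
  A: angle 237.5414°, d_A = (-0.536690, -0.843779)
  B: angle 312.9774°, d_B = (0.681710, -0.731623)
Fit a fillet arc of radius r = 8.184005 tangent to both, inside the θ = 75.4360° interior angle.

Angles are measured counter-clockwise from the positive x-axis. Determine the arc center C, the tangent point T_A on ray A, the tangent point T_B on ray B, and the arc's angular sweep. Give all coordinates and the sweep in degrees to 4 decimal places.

center=(10.9775,-35.7456) T_A=(4.0720,-31.3533) T_B=(16.9651,-30.1665) sweep=104.5640

bisector direction at 275.2594° = (0.091665,-0.995790)
center distance |VC| = r/sin(θ/2) = 8.184005/sin(37.7180°) = 13.377463
C = V + |VC|·bis = (10.9775,-35.7456)
T_A = V + ((C−V)·d_A)·d_A = V + 10.5820·d_A = (4.0720,-31.3533)
T_B = V + ((C−V)·d_B)·d_B = V + 10.5820·d_B = (16.9651,-30.1665)
sweep = 180° − θ = 104.5640°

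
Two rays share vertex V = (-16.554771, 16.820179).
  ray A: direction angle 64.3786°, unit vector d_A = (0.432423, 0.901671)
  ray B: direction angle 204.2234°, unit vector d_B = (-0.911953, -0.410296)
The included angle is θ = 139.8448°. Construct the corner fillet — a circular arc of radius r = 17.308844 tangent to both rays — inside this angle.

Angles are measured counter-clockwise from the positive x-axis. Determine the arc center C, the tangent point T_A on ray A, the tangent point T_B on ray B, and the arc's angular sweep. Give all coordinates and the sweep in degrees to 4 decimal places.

center=(-29.4259,30.0093) T_A=(-13.8191,22.5246) T_B=(-22.3242,14.2245) sweep=40.1552

bisector direction at 134.3010° = (-0.698428,0.715681)
center distance |VC| = r/sin(θ/2) = 17.308844/sin(69.9224°) = 18.428788
C = V + |VC|·bis = (-29.4259,30.0093)
T_A = V + ((C−V)·d_A)·d_A = V + 6.3265·d_A = (-13.8191,22.5246)
T_B = V + ((C−V)·d_B)·d_B = V + 6.3265·d_B = (-22.3242,14.2245)
sweep = 180° − θ = 40.1552°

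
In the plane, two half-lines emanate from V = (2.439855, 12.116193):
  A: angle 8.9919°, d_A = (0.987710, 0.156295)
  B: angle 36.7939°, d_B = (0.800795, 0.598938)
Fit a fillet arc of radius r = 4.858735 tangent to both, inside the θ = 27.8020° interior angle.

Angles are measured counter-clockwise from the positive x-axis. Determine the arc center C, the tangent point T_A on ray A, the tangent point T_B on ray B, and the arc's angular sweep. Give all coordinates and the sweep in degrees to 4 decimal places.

bisector direction at 22.8929° = (0.921234,0.389010)
center distance |VC| = r/sin(θ/2) = 4.858735/sin(13.9010°) = 20.224085
C = V + |VC|·bis = (21.0710,19.9836)
T_A = V + ((C−V)·d_A)·d_A = V + 19.6318·d_A = (21.8304,15.1845)
T_B = V + ((C−V)·d_B)·d_B = V + 19.6318·d_B = (18.1609,23.8744)
sweep = 180° − θ = 152.1980°

center=(21.0710,19.9836) T_A=(21.8304,15.1845) T_B=(18.1609,23.8744) sweep=152.1980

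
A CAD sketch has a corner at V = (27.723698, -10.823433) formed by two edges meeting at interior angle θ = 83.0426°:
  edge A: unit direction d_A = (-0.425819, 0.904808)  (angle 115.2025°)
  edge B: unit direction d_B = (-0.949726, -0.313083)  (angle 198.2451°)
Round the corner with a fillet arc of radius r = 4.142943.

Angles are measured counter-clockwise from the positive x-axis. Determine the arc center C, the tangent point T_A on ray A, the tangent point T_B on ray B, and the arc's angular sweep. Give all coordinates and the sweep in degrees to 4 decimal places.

center=(21.9826,-8.3538) T_A=(25.7312,-6.5896) T_B=(23.2797,-12.2884) sweep=96.9574

bisector direction at 156.7238° = (-0.918611,0.395164)
center distance |VC| = r/sin(θ/2) = 4.142943/sin(41.5213°) = 6.249740
C = V + |VC|·bis = (21.9826,-8.3538)
T_A = V + ((C−V)·d_A)·d_A = V + 4.6792·d_A = (25.7312,-6.5896)
T_B = V + ((C−V)·d_B)·d_B = V + 4.6792·d_B = (23.2797,-12.2884)
sweep = 180° − θ = 96.9574°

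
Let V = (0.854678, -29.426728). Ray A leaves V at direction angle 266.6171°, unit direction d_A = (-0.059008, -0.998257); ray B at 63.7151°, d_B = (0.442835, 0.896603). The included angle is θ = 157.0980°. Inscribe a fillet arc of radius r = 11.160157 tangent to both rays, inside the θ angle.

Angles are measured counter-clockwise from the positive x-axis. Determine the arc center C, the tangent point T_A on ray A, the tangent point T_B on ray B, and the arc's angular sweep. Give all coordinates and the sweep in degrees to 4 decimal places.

bisector direction at 345.1661° = (0.966672,-0.256018)
center distance |VC| = r/sin(θ/2) = 11.160157/sin(78.5490°) = 11.386813
C = V + |VC|·bis = (11.8620,-32.3420)
T_A = V + ((C−V)·d_A)·d_A = V + 2.2606·d_A = (0.7213,-31.6834)
T_B = V + ((C−V)·d_B)·d_B = V + 2.2606·d_B = (1.8558,-27.3998)
sweep = 180° − θ = 22.9020°

center=(11.8620,-32.3420) T_A=(0.7213,-31.6834) T_B=(1.8558,-27.3998) sweep=22.9020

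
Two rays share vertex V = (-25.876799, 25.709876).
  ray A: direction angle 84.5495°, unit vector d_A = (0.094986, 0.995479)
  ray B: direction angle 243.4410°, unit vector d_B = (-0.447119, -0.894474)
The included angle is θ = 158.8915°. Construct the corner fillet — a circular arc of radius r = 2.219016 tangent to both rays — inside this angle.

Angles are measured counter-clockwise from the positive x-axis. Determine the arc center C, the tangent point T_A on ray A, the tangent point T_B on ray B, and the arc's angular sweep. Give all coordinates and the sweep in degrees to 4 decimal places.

bisector direction at 163.9952° = (-0.961239,0.275717)
center distance |VC| = r/sin(θ/2) = 2.219016/sin(79.4458°) = 2.257204
C = V + |VC|·bis = (-28.0465,26.3322)
T_A = V + ((C−V)·d_A)·d_A = V + 0.4134·d_A = (-25.8375,26.1215)
T_B = V + ((C−V)·d_B)·d_B = V + 0.4134·d_B = (-26.0617,25.3401)
sweep = 180° − θ = 21.1085°

center=(-28.0465,26.3322) T_A=(-25.8375,26.1215) T_B=(-26.0617,25.3401) sweep=21.1085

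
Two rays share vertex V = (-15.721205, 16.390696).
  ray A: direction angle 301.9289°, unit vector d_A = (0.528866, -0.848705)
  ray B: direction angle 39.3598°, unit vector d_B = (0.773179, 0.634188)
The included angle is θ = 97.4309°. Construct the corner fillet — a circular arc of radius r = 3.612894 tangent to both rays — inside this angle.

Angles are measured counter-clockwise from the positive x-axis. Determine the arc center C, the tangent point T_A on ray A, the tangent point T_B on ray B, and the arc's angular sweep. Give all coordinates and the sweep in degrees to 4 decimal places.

bisector direction at 350.6444° = (0.986698,-0.162562)
center distance |VC| = r/sin(θ/2) = 3.612894/sin(48.7154°) = 4.807947
C = V + |VC|·bis = (-10.9772,15.6091)
T_A = V + ((C−V)·d_A)·d_A = V + 3.1723·d_A = (-14.0435,13.6984)
T_B = V + ((C−V)·d_B)·d_B = V + 3.1723·d_B = (-13.2685,18.4025)
sweep = 180° − θ = 82.5691°

center=(-10.9772,15.6091) T_A=(-14.0435,13.6984) T_B=(-13.2685,18.4025) sweep=82.5691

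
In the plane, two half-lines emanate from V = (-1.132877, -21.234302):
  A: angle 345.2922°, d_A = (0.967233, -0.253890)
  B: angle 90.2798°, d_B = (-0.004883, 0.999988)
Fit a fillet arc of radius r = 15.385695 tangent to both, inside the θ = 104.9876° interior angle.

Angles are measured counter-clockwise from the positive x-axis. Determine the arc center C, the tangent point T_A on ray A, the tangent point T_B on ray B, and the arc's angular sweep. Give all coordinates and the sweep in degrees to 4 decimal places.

bisector direction at 37.7860° = (0.790305,0.612714)
center distance |VC| = r/sin(θ/2) = 15.385695/sin(52.4938°) = 19.394855
C = V + |VC|·bis = (14.1950,-9.3508)
T_A = V + ((C−V)·d_A)·d_A = V + 11.8085·d_A = (10.2887,-24.2324)
T_B = V + ((C−V)·d_B)·d_B = V + 11.8085·d_B = (-1.1905,-9.4259)
sweep = 180° − θ = 75.0124°

center=(14.1950,-9.3508) T_A=(10.2887,-24.2324) T_B=(-1.1905,-9.4259) sweep=75.0124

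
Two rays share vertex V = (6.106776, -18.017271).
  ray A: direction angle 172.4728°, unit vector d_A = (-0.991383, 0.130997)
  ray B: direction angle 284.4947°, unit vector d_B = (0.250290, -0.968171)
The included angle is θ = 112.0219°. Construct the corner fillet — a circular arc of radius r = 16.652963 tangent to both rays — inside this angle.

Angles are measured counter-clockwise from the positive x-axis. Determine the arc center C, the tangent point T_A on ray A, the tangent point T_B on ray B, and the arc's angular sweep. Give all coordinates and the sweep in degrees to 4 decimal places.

center=(-7.2059,-33.0559) T_A=(-5.0244,-16.5464) T_B=(8.9170,-28.8878) sweep=67.9781

bisector direction at 228.4838° = (-0.662832,-0.748768)
center distance |VC| = r/sin(θ/2) = 16.652963/sin(56.0110°) = 20.084514
C = V + |VC|·bis = (-7.2059,-33.0559)
T_A = V + ((C−V)·d_A)·d_A = V + 11.2279·d_A = (-5.0244,-16.5464)
T_B = V + ((C−V)·d_B)·d_B = V + 11.2279·d_B = (8.9170,-28.8878)
sweep = 180° − θ = 67.9781°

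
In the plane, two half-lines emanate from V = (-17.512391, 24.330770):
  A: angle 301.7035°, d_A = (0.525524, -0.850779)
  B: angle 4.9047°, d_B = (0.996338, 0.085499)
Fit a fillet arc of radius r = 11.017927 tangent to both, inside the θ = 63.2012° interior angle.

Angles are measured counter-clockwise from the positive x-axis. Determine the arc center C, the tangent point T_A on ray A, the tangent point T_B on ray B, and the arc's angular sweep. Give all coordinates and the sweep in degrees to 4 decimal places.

bisector direction at 333.3041° = (0.893404,-0.449255)
center distance |VC| = r/sin(θ/2) = 11.017927/sin(31.6006°) = 21.026786
C = V + |VC|·bis = (1.2730,14.8844)
T_A = V + ((C−V)·d_A)·d_A = V + 17.9090·d_A = (-8.1008,9.0942)
T_B = V + ((C−V)·d_B)·d_B = V + 17.9090·d_B = (0.3310,25.8620)
sweep = 180° − θ = 116.7988°

center=(1.2730,14.8844) T_A=(-8.1008,9.0942) T_B=(0.3310,25.8620) sweep=116.7988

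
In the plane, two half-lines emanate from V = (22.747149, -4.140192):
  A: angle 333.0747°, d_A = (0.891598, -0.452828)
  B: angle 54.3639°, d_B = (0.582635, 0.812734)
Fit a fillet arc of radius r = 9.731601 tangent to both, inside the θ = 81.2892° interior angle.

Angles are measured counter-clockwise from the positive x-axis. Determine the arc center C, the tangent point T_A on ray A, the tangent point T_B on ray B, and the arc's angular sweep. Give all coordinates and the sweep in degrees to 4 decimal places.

center=(37.2612,-0.5969) T_A=(32.8545,-9.2735) T_B=(29.3520,5.0731) sweep=98.7108

bisector direction at 13.7193° = (0.971469,0.237165)
center distance |VC| = r/sin(θ/2) = 9.731601/sin(40.6446°) = 14.940318
C = V + |VC|·bis = (37.2612,-0.5969)
T_A = V + ((C−V)·d_A)·d_A = V + 11.3362·d_A = (32.8545,-9.2735)
T_B = V + ((C−V)·d_B)·d_B = V + 11.3362·d_B = (29.3520,5.0731)
sweep = 180° − θ = 98.7108°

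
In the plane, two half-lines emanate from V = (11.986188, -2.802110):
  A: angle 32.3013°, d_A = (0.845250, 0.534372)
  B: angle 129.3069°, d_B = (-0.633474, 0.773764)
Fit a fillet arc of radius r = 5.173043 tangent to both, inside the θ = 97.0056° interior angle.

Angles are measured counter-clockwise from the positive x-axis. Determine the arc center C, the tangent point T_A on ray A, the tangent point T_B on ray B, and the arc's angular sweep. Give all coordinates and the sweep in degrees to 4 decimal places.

center=(13.0900,4.0158) T_A=(15.8543,-0.3567) T_B=(9.0872,0.7388) sweep=82.9944

bisector direction at 80.8041° = (0.159811,0.987148)
center distance |VC| = r/sin(θ/2) = 5.173043/sin(48.5028°) = 6.906709
C = V + |VC|·bis = (13.0900,4.0158)
T_A = V + ((C−V)·d_A)·d_A = V + 4.5763·d_A = (15.8543,-0.3567)
T_B = V + ((C−V)·d_B)·d_B = V + 4.5763·d_B = (9.0872,0.7388)
sweep = 180° − θ = 82.9944°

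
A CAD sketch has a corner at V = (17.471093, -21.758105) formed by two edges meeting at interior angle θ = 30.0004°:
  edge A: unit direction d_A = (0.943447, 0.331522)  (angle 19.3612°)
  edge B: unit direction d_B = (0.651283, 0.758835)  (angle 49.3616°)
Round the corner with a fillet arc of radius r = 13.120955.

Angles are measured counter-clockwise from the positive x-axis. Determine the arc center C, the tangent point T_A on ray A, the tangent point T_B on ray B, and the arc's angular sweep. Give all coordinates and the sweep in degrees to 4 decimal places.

center=(59.3194,6.8546) T_A=(63.6692,-5.5243) T_B=(49.3627,15.4001) sweep=149.9996

bisector direction at 34.3614° = (0.825494,0.564411)
center distance |VC| = r/sin(θ/2) = 13.120955/sin(15.0002°) = 50.694817
C = V + |VC|·bis = (59.3194,6.8546)
T_A = V + ((C−V)·d_A)·d_A = V + 48.9674·d_A = (63.6692,-5.5243)
T_B = V + ((C−V)·d_B)·d_B = V + 48.9674·d_B = (49.3627,15.4001)
sweep = 180° − θ = 149.9996°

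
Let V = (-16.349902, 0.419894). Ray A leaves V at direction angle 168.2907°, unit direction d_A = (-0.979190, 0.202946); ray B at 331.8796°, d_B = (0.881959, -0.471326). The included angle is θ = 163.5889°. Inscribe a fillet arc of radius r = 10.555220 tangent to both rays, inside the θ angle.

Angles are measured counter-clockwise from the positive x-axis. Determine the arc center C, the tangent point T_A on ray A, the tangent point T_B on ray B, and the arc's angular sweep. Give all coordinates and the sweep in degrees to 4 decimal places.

center=(-19.9824,-9.6068) T_A=(-17.8403,0.7288) T_B=(-15.0075,-0.2975) sweep=16.4111

bisector direction at 250.0851° = (-0.340623,-0.940200)
center distance |VC| = r/sin(θ/2) = 10.555220/sin(81.7944°) = 10.664398
C = V + |VC|·bis = (-19.9824,-9.6068)
T_A = V + ((C−V)·d_A)·d_A = V + 1.5221·d_A = (-17.8403,0.7288)
T_B = V + ((C−V)·d_B)·d_B = V + 1.5221·d_B = (-15.0075,-0.2975)
sweep = 180° − θ = 16.4111°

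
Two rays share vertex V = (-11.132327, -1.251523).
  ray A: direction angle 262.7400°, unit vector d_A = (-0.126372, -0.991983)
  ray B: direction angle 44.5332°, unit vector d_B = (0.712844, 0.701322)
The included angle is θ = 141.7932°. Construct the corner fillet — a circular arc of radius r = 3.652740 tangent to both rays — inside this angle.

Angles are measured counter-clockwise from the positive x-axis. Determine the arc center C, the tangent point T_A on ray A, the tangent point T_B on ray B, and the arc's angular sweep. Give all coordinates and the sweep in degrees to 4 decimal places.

bisector direction at 333.6366° = (0.895996,-0.444063)
center distance |VC| = r/sin(θ/2) = 3.652740/sin(70.8966°) = 3.865622
C = V + |VC|·bis = (-7.6687,-2.9681)
T_A = V + ((C−V)·d_A)·d_A = V + 1.2651·d_A = (-11.2922,-2.5065)
T_B = V + ((C−V)·d_B)·d_B = V + 1.2651·d_B = (-10.2305,-0.3643)
sweep = 180° − θ = 38.2068°

center=(-7.6687,-2.9681) T_A=(-11.2922,-2.5065) T_B=(-10.2305,-0.3643) sweep=38.2068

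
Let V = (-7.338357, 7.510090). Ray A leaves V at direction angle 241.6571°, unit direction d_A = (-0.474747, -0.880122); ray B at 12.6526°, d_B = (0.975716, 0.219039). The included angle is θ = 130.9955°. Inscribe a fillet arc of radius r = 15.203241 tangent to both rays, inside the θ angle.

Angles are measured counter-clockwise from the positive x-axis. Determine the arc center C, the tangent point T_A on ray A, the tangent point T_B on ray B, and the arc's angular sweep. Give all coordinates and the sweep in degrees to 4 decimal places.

center=(2.7527,-5.8062) T_A=(-10.6280,1.4115) T_B=(-0.5774,9.0279) sweep=49.0045

bisector direction at 307.1549° = (0.603971,-0.797006)
center distance |VC| = r/sin(θ/2) = 15.203241/sin(65.4977°) = 16.707868
C = V + |VC|·bis = (2.7527,-5.8062)
T_A = V + ((C−V)·d_A)·d_A = V + 6.9292·d_A = (-10.6280,1.4115)
T_B = V + ((C−V)·d_B)·d_B = V + 6.9292·d_B = (-0.5774,9.0279)
sweep = 180° − θ = 49.0045°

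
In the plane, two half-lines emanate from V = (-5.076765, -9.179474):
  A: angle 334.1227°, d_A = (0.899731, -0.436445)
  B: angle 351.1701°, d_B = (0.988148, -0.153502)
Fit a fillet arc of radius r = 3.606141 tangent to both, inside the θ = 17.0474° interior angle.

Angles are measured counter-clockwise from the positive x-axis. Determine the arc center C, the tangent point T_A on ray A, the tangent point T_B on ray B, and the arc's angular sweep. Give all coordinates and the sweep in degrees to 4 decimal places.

center=(18.1457,-16.4363) T_A=(16.5718,-19.6809) T_B=(18.6992,-12.8729) sweep=162.9526

bisector direction at 342.6464° = (0.954482,-0.298268)
center distance |VC| = r/sin(θ/2) = 3.606141/sin(8.5237°) = 24.329898
C = V + |VC|·bis = (18.1457,-16.4363)
T_A = V + ((C−V)·d_A)·d_A = V + 24.0612·d_A = (16.5718,-19.6809)
T_B = V + ((C−V)·d_B)·d_B = V + 24.0612·d_B = (18.6992,-12.8729)
sweep = 180° − θ = 162.9526°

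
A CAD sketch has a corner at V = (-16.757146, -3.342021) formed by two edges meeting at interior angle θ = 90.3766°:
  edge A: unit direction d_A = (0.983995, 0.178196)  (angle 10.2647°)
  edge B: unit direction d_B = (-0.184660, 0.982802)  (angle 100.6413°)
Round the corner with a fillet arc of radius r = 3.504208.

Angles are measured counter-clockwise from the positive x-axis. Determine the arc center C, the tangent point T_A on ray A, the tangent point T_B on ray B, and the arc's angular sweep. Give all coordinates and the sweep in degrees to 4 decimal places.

bisector direction at 55.4530° = (0.567082,0.823661)
center distance |VC| = r/sin(θ/2) = 3.504208/sin(45.1883°) = 4.939492
C = V + |VC|·bis = (-13.9560,0.7264)
T_A = V + ((C−V)·d_A)·d_A = V + 3.4813·d_A = (-13.3316,-2.7217)
T_B = V + ((C−V)·d_B)·d_B = V + 3.4813·d_B = (-17.4000,0.0794)
sweep = 180° − θ = 89.6234°

center=(-13.9560,0.7264) T_A=(-13.3316,-2.7217) T_B=(-17.4000,0.0794) sweep=89.6234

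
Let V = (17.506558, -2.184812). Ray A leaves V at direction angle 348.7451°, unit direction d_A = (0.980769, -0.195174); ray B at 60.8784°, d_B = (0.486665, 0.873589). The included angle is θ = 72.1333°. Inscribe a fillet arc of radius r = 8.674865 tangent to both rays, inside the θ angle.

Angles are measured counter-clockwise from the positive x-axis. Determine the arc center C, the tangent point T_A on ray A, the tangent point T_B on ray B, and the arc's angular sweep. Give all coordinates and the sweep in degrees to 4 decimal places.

bisector direction at 24.8117° = (0.907691,0.419638)
center distance |VC| = r/sin(θ/2) = 8.674865/sin(36.0667°) = 14.734980
C = V + |VC|·bis = (30.8814,3.9985)
T_A = V + ((C−V)·d_A)·d_A = V + 11.9108·d_A = (29.1883,-4.5095)
T_B = V + ((C−V)·d_B)·d_B = V + 11.9108·d_B = (23.3031,8.2203)
sweep = 180° − θ = 107.8667°

center=(30.8814,3.9985) T_A=(29.1883,-4.5095) T_B=(23.3031,8.2203) sweep=107.8667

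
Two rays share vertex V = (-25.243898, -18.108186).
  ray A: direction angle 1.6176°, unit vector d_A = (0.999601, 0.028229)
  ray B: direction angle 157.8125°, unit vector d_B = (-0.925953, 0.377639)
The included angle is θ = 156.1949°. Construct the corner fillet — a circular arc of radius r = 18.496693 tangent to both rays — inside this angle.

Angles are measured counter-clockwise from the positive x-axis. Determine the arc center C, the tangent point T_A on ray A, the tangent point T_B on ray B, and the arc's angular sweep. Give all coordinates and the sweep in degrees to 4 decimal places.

bisector direction at 79.7150° = (0.178544,0.983932)
center distance |VC| = r/sin(θ/2) = 18.496693/sin(78.0974°) = 18.903114
C = V + |VC|·bis = (-21.8689,0.4912)
T_A = V + ((C−V)·d_A)·d_A = V + 3.8987·d_A = (-21.3467,-17.9981)
T_B = V + ((C−V)·d_B)·d_B = V + 3.8987·d_B = (-28.8539,-16.6359)
sweep = 180° − θ = 23.8051°

center=(-21.8689,0.4912) T_A=(-21.3467,-17.9981) T_B=(-28.8539,-16.6359) sweep=23.8051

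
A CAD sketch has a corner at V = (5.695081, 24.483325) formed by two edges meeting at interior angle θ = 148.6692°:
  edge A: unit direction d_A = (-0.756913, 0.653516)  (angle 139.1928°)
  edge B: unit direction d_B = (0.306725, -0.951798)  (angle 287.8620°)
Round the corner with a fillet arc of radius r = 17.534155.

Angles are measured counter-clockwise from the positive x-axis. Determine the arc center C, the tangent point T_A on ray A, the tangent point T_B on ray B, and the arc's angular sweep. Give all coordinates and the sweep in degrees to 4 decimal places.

center=(-9.4857,14.4250) T_A=(1.9732,27.6968) T_B=(7.2033,19.8031) sweep=31.3308

bisector direction at 213.5274° = (-0.833622,-0.552336)
center distance |VC| = r/sin(θ/2) = 17.534155/sin(74.3346°) = 18.210588
C = V + |VC|·bis = (-9.4857,14.4250)
T_A = V + ((C−V)·d_A)·d_A = V + 4.9172·d_A = (1.9732,27.6968)
T_B = V + ((C−V)·d_B)·d_B = V + 4.9172·d_B = (7.2033,19.8031)
sweep = 180° − θ = 31.3308°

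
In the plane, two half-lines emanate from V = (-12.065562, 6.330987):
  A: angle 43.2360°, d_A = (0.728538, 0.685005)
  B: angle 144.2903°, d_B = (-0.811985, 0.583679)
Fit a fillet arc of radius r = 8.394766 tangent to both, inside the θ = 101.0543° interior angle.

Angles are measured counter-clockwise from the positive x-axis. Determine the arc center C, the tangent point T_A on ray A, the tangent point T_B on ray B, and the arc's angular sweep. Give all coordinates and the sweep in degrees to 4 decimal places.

bisector direction at 93.7632° = (-0.065632,0.997844)
center distance |VC| = r/sin(θ/2) = 8.394766/sin(50.5271°) = 10.875093
C = V + |VC|·bis = (-12.7793,17.1826)
T_A = V + ((C−V)·d_A)·d_A = V + 6.9134·d_A = (-7.0289,11.0667)
T_B = V + ((C−V)·d_B)·d_B = V + 6.9134·d_B = (-17.6792,10.3662)
sweep = 180° − θ = 78.9457°

center=(-12.7793,17.1826) T_A=(-7.0289,11.0667) T_B=(-17.6792,10.3662) sweep=78.9457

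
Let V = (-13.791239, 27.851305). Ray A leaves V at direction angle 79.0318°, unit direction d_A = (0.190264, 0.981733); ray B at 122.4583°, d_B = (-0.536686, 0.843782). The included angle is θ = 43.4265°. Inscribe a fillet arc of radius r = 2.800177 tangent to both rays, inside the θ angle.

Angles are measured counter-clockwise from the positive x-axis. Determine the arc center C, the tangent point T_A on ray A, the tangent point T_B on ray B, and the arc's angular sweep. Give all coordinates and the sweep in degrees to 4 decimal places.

center=(-15.2024,35.2874) T_A=(-12.4533,34.7547) T_B=(-17.5651,33.7846) sweep=136.5735

bisector direction at 100.7451° = (-0.186439,0.982467)
center distance |VC| = r/sin(θ/2) = 2.800177/sin(21.7132°) = 7.568831
C = V + |VC|·bis = (-15.2024,35.2874)
T_A = V + ((C−V)·d_A)·d_A = V + 7.0318·d_A = (-12.4533,34.7547)
T_B = V + ((C−V)·d_B)·d_B = V + 7.0318·d_B = (-17.5651,33.7846)
sweep = 180° − θ = 136.5735°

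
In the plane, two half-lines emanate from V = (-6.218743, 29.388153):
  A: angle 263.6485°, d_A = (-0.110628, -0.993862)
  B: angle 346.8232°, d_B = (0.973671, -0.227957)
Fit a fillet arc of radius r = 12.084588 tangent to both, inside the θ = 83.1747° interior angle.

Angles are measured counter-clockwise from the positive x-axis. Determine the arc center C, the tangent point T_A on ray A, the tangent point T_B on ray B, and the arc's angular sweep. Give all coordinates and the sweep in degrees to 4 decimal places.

bisector direction at 305.2359° = (0.576943,-0.816784)
center distance |VC| = r/sin(θ/2) = 12.084588/sin(41.5874°) = 18.206231
C = V + |VC|·bis = (4.2852,14.5176)
T_A = V + ((C−V)·d_A)·d_A = V + 13.6173·d_A = (-7.7252,15.8545)
T_B = V + ((C−V)·d_B)·d_B = V + 13.6173·d_B = (7.0400,26.2840)
sweep = 180° − θ = 96.8253°

center=(4.2852,14.5176) T_A=(-7.7252,15.8545) T_B=(7.0400,26.2840) sweep=96.8253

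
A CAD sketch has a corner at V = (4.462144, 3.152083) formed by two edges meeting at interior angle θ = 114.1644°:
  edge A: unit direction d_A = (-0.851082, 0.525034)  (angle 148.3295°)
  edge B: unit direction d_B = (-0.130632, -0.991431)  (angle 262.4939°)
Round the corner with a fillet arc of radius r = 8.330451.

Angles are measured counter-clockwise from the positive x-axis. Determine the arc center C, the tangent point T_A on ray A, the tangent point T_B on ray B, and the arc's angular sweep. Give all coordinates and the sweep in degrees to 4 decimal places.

center=(-4.5014,-1.1064) T_A=(-0.1276,5.9835) T_B=(3.7577,-2.1946) sweep=65.8356

bisector direction at 205.4117° = (-0.903248,-0.429120)
center distance |VC| = r/sin(θ/2) = 8.330451/sin(57.0822°) = 9.923689
C = V + |VC|·bis = (-4.5014,-1.1064)
T_A = V + ((C−V)·d_A)·d_A = V + 5.3929·d_A = (-0.1276,5.9835)
T_B = V + ((C−V)·d_B)·d_B = V + 5.3929·d_B = (3.7577,-2.1946)
sweep = 180° − θ = 65.8356°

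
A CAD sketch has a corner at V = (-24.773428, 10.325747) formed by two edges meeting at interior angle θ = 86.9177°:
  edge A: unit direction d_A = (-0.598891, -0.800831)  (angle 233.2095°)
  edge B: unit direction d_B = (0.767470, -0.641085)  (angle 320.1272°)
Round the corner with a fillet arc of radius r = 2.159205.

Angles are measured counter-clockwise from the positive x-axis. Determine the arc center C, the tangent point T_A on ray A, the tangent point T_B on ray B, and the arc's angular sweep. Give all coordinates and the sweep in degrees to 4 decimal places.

bisector direction at 276.6683° = (0.116122,-0.993235)
center distance |VC| = r/sin(θ/2) = 2.159205/sin(43.4588°) = 3.139139
C = V + |VC|·bis = (-24.4089,7.2078)
T_A = V + ((C−V)·d_A)·d_A = V + 2.2786·d_A = (-26.1381,8.5010)
T_B = V + ((C−V)·d_B)·d_B = V + 2.2786·d_B = (-23.0247,8.8650)
sweep = 180° − θ = 93.0823°

center=(-24.4089,7.2078) T_A=(-26.1381,8.5010) T_B=(-23.0247,8.8650) sweep=93.0823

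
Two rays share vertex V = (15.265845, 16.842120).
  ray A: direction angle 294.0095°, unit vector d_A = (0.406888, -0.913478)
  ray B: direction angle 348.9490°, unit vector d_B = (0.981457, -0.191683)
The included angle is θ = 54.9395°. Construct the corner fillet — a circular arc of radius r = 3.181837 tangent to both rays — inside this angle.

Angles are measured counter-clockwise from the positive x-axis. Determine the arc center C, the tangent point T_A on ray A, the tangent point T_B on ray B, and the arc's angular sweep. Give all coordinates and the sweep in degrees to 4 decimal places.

center=(20.6626,12.5462) T_A=(17.7561,11.2515) T_B=(21.2725,15.6690) sweep=125.0605

bisector direction at 321.4792° = (0.782383,-0.622798)
center distance |VC| = r/sin(θ/2) = 3.181837/sin(27.4698°) = 6.897839
C = V + |VC|·bis = (20.6626,12.5462)
T_A = V + ((C−V)·d_A)·d_A = V + 6.1201·d_A = (17.7561,11.2515)
T_B = V + ((C−V)·d_B)·d_B = V + 6.1201·d_B = (21.2725,15.6690)
sweep = 180° − θ = 125.0605°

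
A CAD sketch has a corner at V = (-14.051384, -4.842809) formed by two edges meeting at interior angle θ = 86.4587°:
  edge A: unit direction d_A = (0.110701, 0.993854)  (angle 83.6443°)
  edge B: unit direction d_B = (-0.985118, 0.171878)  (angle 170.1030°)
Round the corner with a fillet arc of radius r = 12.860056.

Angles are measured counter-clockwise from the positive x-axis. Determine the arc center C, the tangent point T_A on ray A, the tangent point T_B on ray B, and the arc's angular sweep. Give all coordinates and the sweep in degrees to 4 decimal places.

bisector direction at 126.8736° = (-0.600052,0.799961)
center distance |VC| = r/sin(θ/2) = 12.860056/sin(43.2293°) = 18.775985
C = V + |VC|·bis = (-25.3180,10.1772)
T_A = V + ((C−V)·d_A)·d_A = V + 13.6805·d_A = (-12.5369,8.7536)
T_B = V + ((C−V)·d_B)·d_B = V + 13.6805·d_B = (-27.5283,-2.4914)
sweep = 180° − θ = 93.5413°

center=(-25.3180,10.1772) T_A=(-12.5369,8.7536) T_B=(-27.5283,-2.4914) sweep=93.5413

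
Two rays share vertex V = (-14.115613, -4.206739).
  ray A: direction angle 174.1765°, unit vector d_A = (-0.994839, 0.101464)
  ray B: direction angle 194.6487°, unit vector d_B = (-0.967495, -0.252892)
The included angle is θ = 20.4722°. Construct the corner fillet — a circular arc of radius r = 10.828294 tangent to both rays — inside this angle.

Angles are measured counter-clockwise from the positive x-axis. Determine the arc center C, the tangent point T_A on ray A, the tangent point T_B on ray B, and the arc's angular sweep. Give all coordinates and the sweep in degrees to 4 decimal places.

center=(-74.8692,-8.8949) T_A=(-73.7705,1.8775) T_B=(-72.1308,-19.3712) sweep=159.5278

bisector direction at 184.4126° = (-0.997036,-0.076938)
center distance |VC| = r/sin(θ/2) = 10.828294/sin(10.2361°) = 60.934163
C = V + |VC|·bis = (-74.8692,-8.8949)
T_A = V + ((C−V)·d_A)·d_A = V + 59.9643·d_A = (-73.7705,1.8775)
T_B = V + ((C−V)·d_B)·d_B = V + 59.9643·d_B = (-72.1308,-19.3712)
sweep = 180° − θ = 159.5278°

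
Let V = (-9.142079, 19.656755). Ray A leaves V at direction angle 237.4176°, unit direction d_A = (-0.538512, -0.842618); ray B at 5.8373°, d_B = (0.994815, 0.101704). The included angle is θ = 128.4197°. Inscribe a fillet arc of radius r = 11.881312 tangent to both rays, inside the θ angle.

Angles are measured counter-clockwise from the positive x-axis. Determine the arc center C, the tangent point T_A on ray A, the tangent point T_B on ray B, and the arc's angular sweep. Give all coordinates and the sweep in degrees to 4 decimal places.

center=(-2.2223,8.4209) T_A=(-12.2337,14.8192) T_B=(-3.4307,20.2407) sweep=51.5803

bisector direction at 301.6275° = (0.524394,-0.851476)
center distance |VC| = r/sin(θ/2) = 11.881312/sin(64.2099°) = 13.195687
C = V + |VC|·bis = (-2.2223,8.4209)
T_A = V + ((C−V)·d_A)·d_A = V + 5.7411·d_A = (-12.2337,14.8192)
T_B = V + ((C−V)·d_B)·d_B = V + 5.7411·d_B = (-3.4307,20.2407)
sweep = 180° − θ = 51.5803°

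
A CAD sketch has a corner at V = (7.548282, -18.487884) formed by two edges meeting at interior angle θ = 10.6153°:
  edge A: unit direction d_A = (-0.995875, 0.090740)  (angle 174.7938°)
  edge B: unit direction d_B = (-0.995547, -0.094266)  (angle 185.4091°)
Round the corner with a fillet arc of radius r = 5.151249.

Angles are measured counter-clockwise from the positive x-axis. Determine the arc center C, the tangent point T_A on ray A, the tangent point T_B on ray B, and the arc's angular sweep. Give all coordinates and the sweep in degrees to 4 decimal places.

center=(-48.1387,-18.5865) T_A=(-47.6713,-13.4565) T_B=(-47.6531,-23.7148) sweep=169.3847

bisector direction at 180.1014° = (-0.999998,-0.001771)
center distance |VC| = r/sin(θ/2) = 5.151249/sin(5.3076°) = 55.687051
C = V + |VC|·bis = (-48.1387,-18.5865)
T_A = V + ((C−V)·d_A)·d_A = V + 55.4483·d_A = (-47.6713,-13.4565)
T_B = V + ((C−V)·d_B)·d_B = V + 55.4483·d_B = (-47.6531,-23.7148)
sweep = 180° − θ = 169.3847°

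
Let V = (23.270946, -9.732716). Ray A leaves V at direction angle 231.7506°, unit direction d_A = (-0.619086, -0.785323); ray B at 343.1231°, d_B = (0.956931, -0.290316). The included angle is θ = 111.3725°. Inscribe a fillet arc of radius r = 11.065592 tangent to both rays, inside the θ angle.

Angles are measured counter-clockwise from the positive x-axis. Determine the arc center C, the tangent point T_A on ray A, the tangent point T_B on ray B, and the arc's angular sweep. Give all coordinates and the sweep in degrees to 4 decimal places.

center=(27.2855,-22.5143) T_A=(18.5954,-15.6637) T_B=(30.4980,-11.9253) sweep=68.6275

bisector direction at 287.4369° = (0.299654,-0.954048)
center distance |VC| = r/sin(θ/2) = 11.065592/sin(55.6863°) = 13.397200
C = V + |VC|·bis = (27.2855,-22.5143)
T_A = V + ((C−V)·d_A)·d_A = V + 7.5523·d_A = (18.5954,-15.6637)
T_B = V + ((C−V)·d_B)·d_B = V + 7.5523·d_B = (30.4980,-11.9253)
sweep = 180° − θ = 68.6275°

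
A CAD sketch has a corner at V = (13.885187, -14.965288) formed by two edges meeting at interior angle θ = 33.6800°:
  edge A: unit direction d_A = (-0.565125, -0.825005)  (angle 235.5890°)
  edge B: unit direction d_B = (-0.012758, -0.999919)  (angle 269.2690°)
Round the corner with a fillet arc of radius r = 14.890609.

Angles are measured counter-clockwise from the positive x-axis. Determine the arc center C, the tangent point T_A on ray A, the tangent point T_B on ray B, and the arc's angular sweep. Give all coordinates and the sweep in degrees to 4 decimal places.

bisector direction at 252.4290° = (-0.301887,-0.953344)
center distance |VC| = r/sin(θ/2) = 14.890609/sin(16.8400°) = 51.400089
C = V + |VC|·bis = (-1.6319,-63.9672)
T_A = V + ((C−V)·d_A)·d_A = V + 49.1959·d_A = (-13.9167,-55.5522)
T_B = V + ((C−V)·d_B)·d_B = V + 49.1959·d_B = (13.2575,-64.1572)
sweep = 180° − θ = 146.3200°

center=(-1.6319,-63.9672) T_A=(-13.9167,-55.5522) T_B=(13.2575,-64.1572) sweep=146.3200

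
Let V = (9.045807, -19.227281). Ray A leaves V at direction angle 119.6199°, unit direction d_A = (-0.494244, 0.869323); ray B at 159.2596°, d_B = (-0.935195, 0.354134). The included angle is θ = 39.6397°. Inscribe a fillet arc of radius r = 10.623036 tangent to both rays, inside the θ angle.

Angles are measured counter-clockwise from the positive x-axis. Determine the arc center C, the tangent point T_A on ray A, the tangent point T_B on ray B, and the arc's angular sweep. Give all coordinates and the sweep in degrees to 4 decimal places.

bisector direction at 139.4398° = (-0.759723,0.650247)
center distance |VC| = r/sin(θ/2) = 10.623036/sin(19.8198°) = 31.330487
C = V + |VC|·bis = (-14.7567,1.1453)
T_A = V + ((C−V)·d_A)·d_A = V + 29.4746·d_A = (-5.5218,6.3957)
T_B = V + ((C−V)·d_B)·d_B = V + 29.4746·d_B = (-18.5187,-8.7893)
sweep = 180° − θ = 140.3603°

center=(-14.7567,1.1453) T_A=(-5.5218,6.3957) T_B=(-18.5187,-8.7893) sweep=140.3603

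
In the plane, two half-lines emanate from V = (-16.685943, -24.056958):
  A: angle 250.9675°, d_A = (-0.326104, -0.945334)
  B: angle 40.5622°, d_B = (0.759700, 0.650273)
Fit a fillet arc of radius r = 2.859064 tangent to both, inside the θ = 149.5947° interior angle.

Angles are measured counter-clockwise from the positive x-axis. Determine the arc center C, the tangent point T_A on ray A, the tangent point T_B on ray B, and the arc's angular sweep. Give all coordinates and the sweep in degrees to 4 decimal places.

bisector direction at 325.7648° = (0.826736,-0.562591)
center distance |VC| = r/sin(θ/2) = 2.859064/sin(74.7973°) = 2.962747
C = V + |VC|·bis = (-14.2365,-25.7238)
T_A = V + ((C−V)·d_A)·d_A = V + 0.7769·d_A = (-16.9393,-24.7914)
T_B = V + ((C−V)·d_B)·d_B = V + 0.7769·d_B = (-16.0957,-23.5517)
sweep = 180° − θ = 30.4053°

center=(-14.2365,-25.7238) T_A=(-16.9393,-24.7914) T_B=(-16.0957,-23.5517) sweep=30.4053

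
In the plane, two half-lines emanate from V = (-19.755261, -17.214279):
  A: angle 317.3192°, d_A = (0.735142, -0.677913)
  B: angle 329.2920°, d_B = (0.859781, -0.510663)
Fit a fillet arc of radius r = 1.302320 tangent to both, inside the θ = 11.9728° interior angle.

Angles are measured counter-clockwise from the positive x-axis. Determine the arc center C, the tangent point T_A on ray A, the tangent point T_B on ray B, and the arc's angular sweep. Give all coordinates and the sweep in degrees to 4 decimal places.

center=(-9.7426,-24.6760) T_A=(-10.6255,-25.6334) T_B=(-9.0776,-23.5563) sweep=168.0272

bisector direction at 323.3056° = (0.801834,-0.597547)
center distance |VC| = r/sin(θ/2) = 1.302320/sin(5.9864°) = 12.487200
C = V + |VC|·bis = (-9.7426,-24.6760)
T_A = V + ((C−V)·d_A)·d_A = V + 12.4191·d_A = (-10.6255,-25.6334)
T_B = V + ((C−V)·d_B)·d_B = V + 12.4191·d_B = (-9.0776,-23.5563)
sweep = 180° − θ = 168.0272°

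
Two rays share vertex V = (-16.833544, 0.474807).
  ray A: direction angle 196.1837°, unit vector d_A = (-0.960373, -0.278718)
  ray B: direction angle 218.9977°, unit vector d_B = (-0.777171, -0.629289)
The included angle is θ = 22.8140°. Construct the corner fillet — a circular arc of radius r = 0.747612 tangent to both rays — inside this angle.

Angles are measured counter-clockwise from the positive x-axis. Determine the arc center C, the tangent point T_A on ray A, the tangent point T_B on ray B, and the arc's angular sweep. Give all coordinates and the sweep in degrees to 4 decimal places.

center=(-20.1837,-1.2759) T_A=(-20.3921,-0.5580) T_B=(-19.7133,-1.8570) sweep=157.1860

bisector direction at 207.5907° = (-0.886279,-0.463152)
center distance |VC| = r/sin(θ/2) = 0.747612/sin(11.4070°) = 3.780074
C = V + |VC|·bis = (-20.1837,-1.2759)
T_A = V + ((C−V)·d_A)·d_A = V + 3.7054·d_A = (-20.3921,-0.5580)
T_B = V + ((C−V)·d_B)·d_B = V + 3.7054·d_B = (-19.7133,-1.8570)
sweep = 180° − θ = 157.1860°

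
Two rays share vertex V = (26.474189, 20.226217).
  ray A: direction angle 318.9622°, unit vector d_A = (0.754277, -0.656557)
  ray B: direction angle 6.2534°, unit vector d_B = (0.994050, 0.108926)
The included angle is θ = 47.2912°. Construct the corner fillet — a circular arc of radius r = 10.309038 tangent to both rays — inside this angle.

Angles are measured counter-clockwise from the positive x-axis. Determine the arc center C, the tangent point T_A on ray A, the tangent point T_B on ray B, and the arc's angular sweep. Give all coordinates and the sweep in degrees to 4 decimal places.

center=(51.0024,12.5432) T_A=(44.2339,4.7674) T_B=(49.8795,22.7909) sweep=132.7088

bisector direction at 342.6078° = (0.954281,-0.298911)
center distance |VC| = r/sin(θ/2) = 10.309038/sin(23.6456°) = 25.703311
C = V + |VC|·bis = (51.0024,12.5432)
T_A = V + ((C−V)·d_A)·d_A = V + 23.5454·d_A = (44.2339,4.7674)
T_B = V + ((C−V)·d_B)·d_B = V + 23.5454·d_B = (49.8795,22.7909)
sweep = 180° − θ = 132.7088°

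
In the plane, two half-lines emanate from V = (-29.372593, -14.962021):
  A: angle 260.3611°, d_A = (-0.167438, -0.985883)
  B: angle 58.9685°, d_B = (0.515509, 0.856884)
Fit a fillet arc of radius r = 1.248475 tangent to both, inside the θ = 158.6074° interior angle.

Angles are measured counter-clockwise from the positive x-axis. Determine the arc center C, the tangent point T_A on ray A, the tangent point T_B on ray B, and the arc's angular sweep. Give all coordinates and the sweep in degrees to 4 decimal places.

center=(-28.1812,-15.4036) T_A=(-29.4121,-15.1945) T_B=(-29.2510,-14.7600) sweep=21.3926

bisector direction at 339.6648° = (0.937676,-0.347512)
center distance |VC| = r/sin(θ/2) = 1.248475/sin(79.3037°) = 1.270551
C = V + |VC|·bis = (-28.1812,-15.4036)
T_A = V + ((C−V)·d_A)·d_A = V + 0.2358·d_A = (-29.4121,-15.1945)
T_B = V + ((C−V)·d_B)·d_B = V + 0.2358·d_B = (-29.2510,-14.7600)
sweep = 180° − θ = 21.3926°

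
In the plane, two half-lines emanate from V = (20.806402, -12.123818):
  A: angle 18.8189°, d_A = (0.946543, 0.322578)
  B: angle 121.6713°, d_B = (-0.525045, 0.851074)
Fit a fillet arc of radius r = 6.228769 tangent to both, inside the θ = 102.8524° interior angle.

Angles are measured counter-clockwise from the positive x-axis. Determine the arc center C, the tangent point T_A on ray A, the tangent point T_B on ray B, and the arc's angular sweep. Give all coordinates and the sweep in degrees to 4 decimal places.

bisector direction at 70.2451° = (0.337997,0.941147)
center distance |VC| = r/sin(θ/2) = 6.228769/sin(51.4262°) = 7.967158
C = V + |VC|·bis = (23.4993,-4.6256)
T_A = V + ((C−V)·d_A)·d_A = V + 4.9677·d_A = (25.5085,-10.5213)
T_B = V + ((C−V)·d_B)·d_B = V + 4.9677·d_B = (18.1981,-7.8959)
sweep = 180° − θ = 77.1476°

center=(23.4993,-4.6256) T_A=(25.5085,-10.5213) T_B=(18.1981,-7.8959) sweep=77.1476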